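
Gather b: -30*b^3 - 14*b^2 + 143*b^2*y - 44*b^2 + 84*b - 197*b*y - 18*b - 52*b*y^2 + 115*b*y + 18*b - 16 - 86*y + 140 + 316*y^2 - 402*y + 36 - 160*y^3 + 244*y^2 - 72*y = -30*b^3 + b^2*(143*y - 58) + b*(-52*y^2 - 82*y + 84) - 160*y^3 + 560*y^2 - 560*y + 160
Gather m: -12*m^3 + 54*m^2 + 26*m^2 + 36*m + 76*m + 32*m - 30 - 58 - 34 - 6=-12*m^3 + 80*m^2 + 144*m - 128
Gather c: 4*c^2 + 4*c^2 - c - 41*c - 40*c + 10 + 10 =8*c^2 - 82*c + 20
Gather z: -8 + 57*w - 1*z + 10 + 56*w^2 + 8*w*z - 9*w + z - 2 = 56*w^2 + 8*w*z + 48*w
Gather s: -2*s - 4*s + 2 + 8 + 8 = 18 - 6*s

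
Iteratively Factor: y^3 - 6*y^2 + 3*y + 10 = (y - 5)*(y^2 - y - 2) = (y - 5)*(y + 1)*(y - 2)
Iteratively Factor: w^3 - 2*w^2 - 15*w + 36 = (w - 3)*(w^2 + w - 12) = (w - 3)^2*(w + 4)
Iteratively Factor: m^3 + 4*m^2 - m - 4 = (m - 1)*(m^2 + 5*m + 4) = (m - 1)*(m + 4)*(m + 1)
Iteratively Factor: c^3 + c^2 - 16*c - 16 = (c - 4)*(c^2 + 5*c + 4) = (c - 4)*(c + 1)*(c + 4)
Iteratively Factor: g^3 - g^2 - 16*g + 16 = (g - 1)*(g^2 - 16) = (g - 1)*(g + 4)*(g - 4)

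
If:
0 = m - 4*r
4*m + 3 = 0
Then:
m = -3/4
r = -3/16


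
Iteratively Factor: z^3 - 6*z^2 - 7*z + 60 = (z - 4)*(z^2 - 2*z - 15) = (z - 4)*(z + 3)*(z - 5)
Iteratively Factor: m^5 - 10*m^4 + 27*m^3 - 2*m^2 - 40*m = (m - 4)*(m^4 - 6*m^3 + 3*m^2 + 10*m) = (m - 5)*(m - 4)*(m^3 - m^2 - 2*m) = (m - 5)*(m - 4)*(m + 1)*(m^2 - 2*m) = m*(m - 5)*(m - 4)*(m + 1)*(m - 2)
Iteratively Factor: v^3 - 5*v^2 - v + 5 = (v - 1)*(v^2 - 4*v - 5) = (v - 5)*(v - 1)*(v + 1)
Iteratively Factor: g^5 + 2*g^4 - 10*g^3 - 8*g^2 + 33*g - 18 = (g - 1)*(g^4 + 3*g^3 - 7*g^2 - 15*g + 18) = (g - 1)*(g + 3)*(g^3 - 7*g + 6) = (g - 2)*(g - 1)*(g + 3)*(g^2 + 2*g - 3) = (g - 2)*(g - 1)^2*(g + 3)*(g + 3)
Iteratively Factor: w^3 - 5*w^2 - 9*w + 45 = (w - 5)*(w^2 - 9) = (w - 5)*(w + 3)*(w - 3)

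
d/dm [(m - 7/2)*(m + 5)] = 2*m + 3/2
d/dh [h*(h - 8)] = 2*h - 8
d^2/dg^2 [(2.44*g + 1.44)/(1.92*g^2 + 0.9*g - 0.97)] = ((2.44*g + 1.44)*(3.84*g + 0.9)*(7.68*g + 1.8) - (28.1088*g + 9.9216)*(1.92*g^2 + 0.9*g - 0.97))/(1.92*g^2 + 0.9*g - 0.97)^3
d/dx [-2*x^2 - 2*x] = -4*x - 2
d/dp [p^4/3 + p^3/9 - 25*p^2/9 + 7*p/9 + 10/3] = 4*p^3/3 + p^2/3 - 50*p/9 + 7/9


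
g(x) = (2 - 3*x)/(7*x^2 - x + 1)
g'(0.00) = -1.00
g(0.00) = 2.00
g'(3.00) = 0.03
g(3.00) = -0.11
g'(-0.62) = 1.31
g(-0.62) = 0.90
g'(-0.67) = 1.17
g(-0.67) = 0.83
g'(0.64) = -0.99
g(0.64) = 0.02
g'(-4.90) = 0.02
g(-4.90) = 0.10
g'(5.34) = 0.01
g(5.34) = -0.07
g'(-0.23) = 2.56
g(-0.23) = 1.68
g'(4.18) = 0.02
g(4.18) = -0.09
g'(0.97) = -0.19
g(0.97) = -0.14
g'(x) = (1 - 14*x)*(2 - 3*x)/(7*x^2 - x + 1)^2 - 3/(7*x^2 - x + 1) = (-21*x^2 + 3*x + (3*x - 2)*(14*x - 1) - 3)/(7*x^2 - x + 1)^2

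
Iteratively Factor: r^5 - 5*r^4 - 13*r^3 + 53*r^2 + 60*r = (r + 1)*(r^4 - 6*r^3 - 7*r^2 + 60*r) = (r - 4)*(r + 1)*(r^3 - 2*r^2 - 15*r) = (r - 5)*(r - 4)*(r + 1)*(r^2 + 3*r) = (r - 5)*(r - 4)*(r + 1)*(r + 3)*(r)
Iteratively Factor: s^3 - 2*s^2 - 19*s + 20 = (s + 4)*(s^2 - 6*s + 5) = (s - 1)*(s + 4)*(s - 5)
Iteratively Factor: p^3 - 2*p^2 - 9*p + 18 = (p - 2)*(p^2 - 9) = (p - 3)*(p - 2)*(p + 3)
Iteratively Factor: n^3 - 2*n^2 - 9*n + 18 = (n - 2)*(n^2 - 9) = (n - 2)*(n + 3)*(n - 3)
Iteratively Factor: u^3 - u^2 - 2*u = (u - 2)*(u^2 + u) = u*(u - 2)*(u + 1)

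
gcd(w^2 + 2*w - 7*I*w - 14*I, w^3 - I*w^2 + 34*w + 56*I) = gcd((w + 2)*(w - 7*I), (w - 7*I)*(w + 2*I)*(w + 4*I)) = w - 7*I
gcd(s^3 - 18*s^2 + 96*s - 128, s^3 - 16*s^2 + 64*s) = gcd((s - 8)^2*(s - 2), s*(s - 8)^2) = s^2 - 16*s + 64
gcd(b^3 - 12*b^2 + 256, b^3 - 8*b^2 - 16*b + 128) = b^2 - 4*b - 32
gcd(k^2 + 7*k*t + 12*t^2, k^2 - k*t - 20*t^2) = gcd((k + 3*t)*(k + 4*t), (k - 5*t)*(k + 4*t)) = k + 4*t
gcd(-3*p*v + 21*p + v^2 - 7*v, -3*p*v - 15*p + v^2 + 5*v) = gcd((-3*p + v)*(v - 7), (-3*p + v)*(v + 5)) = 3*p - v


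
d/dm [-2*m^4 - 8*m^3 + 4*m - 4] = -8*m^3 - 24*m^2 + 4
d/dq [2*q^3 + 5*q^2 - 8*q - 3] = 6*q^2 + 10*q - 8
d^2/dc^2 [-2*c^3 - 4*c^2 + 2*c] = -12*c - 8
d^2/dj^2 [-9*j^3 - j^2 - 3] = -54*j - 2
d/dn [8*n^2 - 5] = 16*n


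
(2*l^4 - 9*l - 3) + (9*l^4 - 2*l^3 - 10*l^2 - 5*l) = 11*l^4 - 2*l^3 - 10*l^2 - 14*l - 3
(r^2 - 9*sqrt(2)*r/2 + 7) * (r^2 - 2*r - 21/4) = r^4 - 9*sqrt(2)*r^3/2 - 2*r^3 + 7*r^2/4 + 9*sqrt(2)*r^2 - 14*r + 189*sqrt(2)*r/8 - 147/4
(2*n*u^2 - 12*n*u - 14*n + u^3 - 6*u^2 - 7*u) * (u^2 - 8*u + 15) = 2*n*u^4 - 28*n*u^3 + 112*n*u^2 - 68*n*u - 210*n + u^5 - 14*u^4 + 56*u^3 - 34*u^2 - 105*u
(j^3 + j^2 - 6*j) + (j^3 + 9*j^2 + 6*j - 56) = 2*j^3 + 10*j^2 - 56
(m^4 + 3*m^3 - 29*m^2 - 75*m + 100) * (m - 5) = m^5 - 2*m^4 - 44*m^3 + 70*m^2 + 475*m - 500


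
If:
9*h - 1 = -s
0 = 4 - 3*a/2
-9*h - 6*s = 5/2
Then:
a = 8/3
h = 17/90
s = -7/10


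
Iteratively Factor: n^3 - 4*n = (n - 2)*(n^2 + 2*n) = (n - 2)*(n + 2)*(n)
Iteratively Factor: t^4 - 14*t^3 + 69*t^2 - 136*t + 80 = (t - 4)*(t^3 - 10*t^2 + 29*t - 20) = (t - 4)^2*(t^2 - 6*t + 5) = (t - 5)*(t - 4)^2*(t - 1)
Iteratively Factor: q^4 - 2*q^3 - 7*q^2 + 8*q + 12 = (q + 2)*(q^3 - 4*q^2 + q + 6) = (q + 1)*(q + 2)*(q^2 - 5*q + 6) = (q - 3)*(q + 1)*(q + 2)*(q - 2)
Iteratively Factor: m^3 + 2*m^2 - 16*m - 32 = (m + 4)*(m^2 - 2*m - 8) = (m + 2)*(m + 4)*(m - 4)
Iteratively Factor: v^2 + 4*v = (v)*(v + 4)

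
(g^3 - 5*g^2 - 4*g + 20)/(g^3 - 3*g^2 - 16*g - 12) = (g^2 - 7*g + 10)/(g^2 - 5*g - 6)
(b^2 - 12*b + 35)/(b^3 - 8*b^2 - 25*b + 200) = (b - 7)/(b^2 - 3*b - 40)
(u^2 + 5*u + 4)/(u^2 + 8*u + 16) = (u + 1)/(u + 4)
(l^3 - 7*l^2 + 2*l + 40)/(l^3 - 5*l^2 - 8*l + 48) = (l^2 - 3*l - 10)/(l^2 - l - 12)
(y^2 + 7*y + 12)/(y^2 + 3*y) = (y + 4)/y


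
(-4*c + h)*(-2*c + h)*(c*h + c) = 8*c^3*h + 8*c^3 - 6*c^2*h^2 - 6*c^2*h + c*h^3 + c*h^2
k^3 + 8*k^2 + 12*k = k*(k + 2)*(k + 6)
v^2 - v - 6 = (v - 3)*(v + 2)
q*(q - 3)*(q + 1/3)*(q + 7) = q^4 + 13*q^3/3 - 59*q^2/3 - 7*q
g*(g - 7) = g^2 - 7*g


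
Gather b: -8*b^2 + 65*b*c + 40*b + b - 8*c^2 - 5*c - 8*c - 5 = -8*b^2 + b*(65*c + 41) - 8*c^2 - 13*c - 5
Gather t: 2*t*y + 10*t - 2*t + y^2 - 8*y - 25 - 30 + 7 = t*(2*y + 8) + y^2 - 8*y - 48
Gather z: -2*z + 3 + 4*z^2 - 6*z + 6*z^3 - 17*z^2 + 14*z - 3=6*z^3 - 13*z^2 + 6*z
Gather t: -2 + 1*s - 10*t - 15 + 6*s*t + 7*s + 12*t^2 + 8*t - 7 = 8*s + 12*t^2 + t*(6*s - 2) - 24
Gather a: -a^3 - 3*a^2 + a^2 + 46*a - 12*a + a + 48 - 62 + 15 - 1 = -a^3 - 2*a^2 + 35*a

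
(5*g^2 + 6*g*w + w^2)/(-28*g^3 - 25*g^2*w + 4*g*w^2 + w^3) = (5*g + w)/(-28*g^2 + 3*g*w + w^2)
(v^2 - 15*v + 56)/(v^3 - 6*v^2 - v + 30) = (v^2 - 15*v + 56)/(v^3 - 6*v^2 - v + 30)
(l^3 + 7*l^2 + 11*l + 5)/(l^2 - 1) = (l^2 + 6*l + 5)/(l - 1)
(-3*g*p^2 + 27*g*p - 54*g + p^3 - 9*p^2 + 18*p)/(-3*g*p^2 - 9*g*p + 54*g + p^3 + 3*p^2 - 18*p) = (p - 6)/(p + 6)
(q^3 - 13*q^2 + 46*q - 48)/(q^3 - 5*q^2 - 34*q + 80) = (q - 3)/(q + 5)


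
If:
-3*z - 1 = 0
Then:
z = -1/3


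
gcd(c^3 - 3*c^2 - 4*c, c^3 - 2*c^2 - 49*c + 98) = 1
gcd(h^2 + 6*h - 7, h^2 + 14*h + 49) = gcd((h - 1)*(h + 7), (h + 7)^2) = h + 7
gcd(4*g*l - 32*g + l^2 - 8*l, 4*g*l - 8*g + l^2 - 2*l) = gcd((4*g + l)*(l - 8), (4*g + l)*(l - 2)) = 4*g + l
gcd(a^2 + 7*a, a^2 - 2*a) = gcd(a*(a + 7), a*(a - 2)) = a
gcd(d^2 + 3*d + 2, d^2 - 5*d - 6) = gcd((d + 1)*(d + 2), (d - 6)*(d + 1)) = d + 1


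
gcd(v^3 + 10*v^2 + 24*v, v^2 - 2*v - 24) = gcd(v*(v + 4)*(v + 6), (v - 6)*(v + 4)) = v + 4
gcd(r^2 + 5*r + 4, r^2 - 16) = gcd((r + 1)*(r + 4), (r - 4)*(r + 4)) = r + 4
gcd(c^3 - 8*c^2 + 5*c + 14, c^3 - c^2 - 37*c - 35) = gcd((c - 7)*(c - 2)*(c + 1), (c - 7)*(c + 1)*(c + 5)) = c^2 - 6*c - 7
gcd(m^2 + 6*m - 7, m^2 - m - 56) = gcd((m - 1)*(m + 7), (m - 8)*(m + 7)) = m + 7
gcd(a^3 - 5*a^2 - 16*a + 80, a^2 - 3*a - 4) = a - 4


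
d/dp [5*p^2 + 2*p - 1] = 10*p + 2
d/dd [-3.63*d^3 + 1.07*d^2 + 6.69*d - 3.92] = -10.89*d^2 + 2.14*d + 6.69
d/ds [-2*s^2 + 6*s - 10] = 6 - 4*s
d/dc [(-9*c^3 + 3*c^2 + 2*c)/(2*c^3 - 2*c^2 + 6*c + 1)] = (12*c^4 - 116*c^3 - 5*c^2 + 6*c + 2)/(4*c^6 - 8*c^5 + 28*c^4 - 20*c^3 + 32*c^2 + 12*c + 1)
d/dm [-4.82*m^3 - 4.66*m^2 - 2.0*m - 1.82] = -14.46*m^2 - 9.32*m - 2.0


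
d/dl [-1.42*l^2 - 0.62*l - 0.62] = -2.84*l - 0.62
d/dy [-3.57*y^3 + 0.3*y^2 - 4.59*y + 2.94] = -10.71*y^2 + 0.6*y - 4.59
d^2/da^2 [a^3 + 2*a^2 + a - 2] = 6*a + 4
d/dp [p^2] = 2*p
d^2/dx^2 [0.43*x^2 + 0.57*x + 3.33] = 0.860000000000000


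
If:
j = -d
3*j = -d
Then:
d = 0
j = 0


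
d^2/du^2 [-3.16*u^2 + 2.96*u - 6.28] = -6.32000000000000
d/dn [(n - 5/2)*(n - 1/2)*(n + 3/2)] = 3*n^2 - 3*n - 13/4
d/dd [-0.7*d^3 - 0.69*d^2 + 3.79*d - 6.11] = -2.1*d^2 - 1.38*d + 3.79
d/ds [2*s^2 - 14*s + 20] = 4*s - 14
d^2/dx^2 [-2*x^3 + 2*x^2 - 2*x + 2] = 4 - 12*x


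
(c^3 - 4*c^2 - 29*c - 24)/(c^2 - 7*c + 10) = (c^3 - 4*c^2 - 29*c - 24)/(c^2 - 7*c + 10)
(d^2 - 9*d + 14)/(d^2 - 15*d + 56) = (d - 2)/(d - 8)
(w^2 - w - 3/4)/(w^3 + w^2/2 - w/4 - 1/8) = 2*(2*w - 3)/(4*w^2 - 1)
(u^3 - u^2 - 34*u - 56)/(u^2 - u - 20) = (u^2 - 5*u - 14)/(u - 5)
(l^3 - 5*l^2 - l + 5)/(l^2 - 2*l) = (l^3 - 5*l^2 - l + 5)/(l*(l - 2))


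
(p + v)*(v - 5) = p*v - 5*p + v^2 - 5*v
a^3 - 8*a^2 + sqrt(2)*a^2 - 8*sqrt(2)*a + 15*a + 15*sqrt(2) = (a - 5)*(a - 3)*(a + sqrt(2))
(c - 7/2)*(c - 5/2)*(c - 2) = c^3 - 8*c^2 + 83*c/4 - 35/2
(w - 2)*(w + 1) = w^2 - w - 2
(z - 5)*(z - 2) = z^2 - 7*z + 10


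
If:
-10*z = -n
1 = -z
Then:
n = -10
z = -1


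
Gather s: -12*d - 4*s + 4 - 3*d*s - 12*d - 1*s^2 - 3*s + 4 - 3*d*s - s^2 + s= -24*d - 2*s^2 + s*(-6*d - 6) + 8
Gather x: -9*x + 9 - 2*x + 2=11 - 11*x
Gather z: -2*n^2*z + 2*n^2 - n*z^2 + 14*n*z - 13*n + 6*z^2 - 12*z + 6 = 2*n^2 - 13*n + z^2*(6 - n) + z*(-2*n^2 + 14*n - 12) + 6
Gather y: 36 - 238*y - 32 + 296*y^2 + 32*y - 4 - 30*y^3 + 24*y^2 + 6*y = -30*y^3 + 320*y^2 - 200*y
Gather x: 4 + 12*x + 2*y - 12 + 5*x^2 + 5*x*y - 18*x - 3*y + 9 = 5*x^2 + x*(5*y - 6) - y + 1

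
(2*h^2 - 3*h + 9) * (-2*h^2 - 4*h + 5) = -4*h^4 - 2*h^3 + 4*h^2 - 51*h + 45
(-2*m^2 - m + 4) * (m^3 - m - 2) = -2*m^5 - m^4 + 6*m^3 + 5*m^2 - 2*m - 8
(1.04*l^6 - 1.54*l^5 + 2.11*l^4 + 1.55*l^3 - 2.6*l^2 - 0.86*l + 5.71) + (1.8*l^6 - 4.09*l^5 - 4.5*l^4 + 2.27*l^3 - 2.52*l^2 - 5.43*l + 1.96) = 2.84*l^6 - 5.63*l^5 - 2.39*l^4 + 3.82*l^3 - 5.12*l^2 - 6.29*l + 7.67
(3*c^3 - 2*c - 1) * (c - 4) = 3*c^4 - 12*c^3 - 2*c^2 + 7*c + 4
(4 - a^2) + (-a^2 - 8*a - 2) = -2*a^2 - 8*a + 2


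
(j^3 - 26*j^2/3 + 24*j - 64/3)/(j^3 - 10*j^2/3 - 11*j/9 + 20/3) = 3*(3*j^3 - 26*j^2 + 72*j - 64)/(9*j^3 - 30*j^2 - 11*j + 60)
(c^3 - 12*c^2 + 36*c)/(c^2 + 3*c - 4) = c*(c^2 - 12*c + 36)/(c^2 + 3*c - 4)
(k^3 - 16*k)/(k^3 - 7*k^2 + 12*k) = (k + 4)/(k - 3)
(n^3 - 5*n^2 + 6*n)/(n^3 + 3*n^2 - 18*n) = (n - 2)/(n + 6)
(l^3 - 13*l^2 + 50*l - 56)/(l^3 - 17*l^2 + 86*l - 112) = (l - 4)/(l - 8)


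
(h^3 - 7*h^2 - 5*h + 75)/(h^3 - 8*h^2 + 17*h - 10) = (h^2 - 2*h - 15)/(h^2 - 3*h + 2)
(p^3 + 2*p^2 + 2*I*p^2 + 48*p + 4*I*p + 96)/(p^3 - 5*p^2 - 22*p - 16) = (p^2 + 2*I*p + 48)/(p^2 - 7*p - 8)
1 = 1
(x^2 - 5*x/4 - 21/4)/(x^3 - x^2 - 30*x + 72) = (x + 7/4)/(x^2 + 2*x - 24)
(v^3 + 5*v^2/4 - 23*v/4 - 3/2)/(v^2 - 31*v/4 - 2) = (v^2 + v - 6)/(v - 8)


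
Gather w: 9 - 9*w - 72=-9*w - 63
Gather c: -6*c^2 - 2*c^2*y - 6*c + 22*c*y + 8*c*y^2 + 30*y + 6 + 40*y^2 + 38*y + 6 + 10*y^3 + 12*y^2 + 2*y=c^2*(-2*y - 6) + c*(8*y^2 + 22*y - 6) + 10*y^3 + 52*y^2 + 70*y + 12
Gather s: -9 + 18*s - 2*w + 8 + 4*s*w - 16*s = s*(4*w + 2) - 2*w - 1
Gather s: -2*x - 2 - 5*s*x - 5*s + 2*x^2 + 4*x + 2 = s*(-5*x - 5) + 2*x^2 + 2*x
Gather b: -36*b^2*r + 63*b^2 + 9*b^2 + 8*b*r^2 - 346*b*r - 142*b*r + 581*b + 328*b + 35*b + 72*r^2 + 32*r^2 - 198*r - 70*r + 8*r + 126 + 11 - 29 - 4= b^2*(72 - 36*r) + b*(8*r^2 - 488*r + 944) + 104*r^2 - 260*r + 104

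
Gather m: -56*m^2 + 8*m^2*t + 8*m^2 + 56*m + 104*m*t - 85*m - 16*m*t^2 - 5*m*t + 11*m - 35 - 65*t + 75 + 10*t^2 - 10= m^2*(8*t - 48) + m*(-16*t^2 + 99*t - 18) + 10*t^2 - 65*t + 30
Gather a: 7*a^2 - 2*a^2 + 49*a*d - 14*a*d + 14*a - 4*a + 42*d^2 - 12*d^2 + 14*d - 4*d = 5*a^2 + a*(35*d + 10) + 30*d^2 + 10*d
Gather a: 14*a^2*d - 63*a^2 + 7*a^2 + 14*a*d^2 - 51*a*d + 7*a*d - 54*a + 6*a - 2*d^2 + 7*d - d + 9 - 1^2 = a^2*(14*d - 56) + a*(14*d^2 - 44*d - 48) - 2*d^2 + 6*d + 8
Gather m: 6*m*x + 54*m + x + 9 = m*(6*x + 54) + x + 9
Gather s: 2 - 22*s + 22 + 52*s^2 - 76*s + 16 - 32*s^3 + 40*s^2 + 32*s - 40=-32*s^3 + 92*s^2 - 66*s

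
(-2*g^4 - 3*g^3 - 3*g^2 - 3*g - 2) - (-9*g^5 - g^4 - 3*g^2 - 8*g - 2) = 9*g^5 - g^4 - 3*g^3 + 5*g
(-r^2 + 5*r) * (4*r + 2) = -4*r^3 + 18*r^2 + 10*r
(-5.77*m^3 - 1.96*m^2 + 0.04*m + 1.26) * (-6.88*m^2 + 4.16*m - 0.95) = 39.6976*m^5 - 10.5184*m^4 - 2.9473*m^3 - 6.6404*m^2 + 5.2036*m - 1.197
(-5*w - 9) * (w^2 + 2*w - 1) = -5*w^3 - 19*w^2 - 13*w + 9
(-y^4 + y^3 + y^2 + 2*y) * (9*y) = -9*y^5 + 9*y^4 + 9*y^3 + 18*y^2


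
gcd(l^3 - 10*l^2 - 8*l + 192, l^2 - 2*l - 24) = l^2 - 2*l - 24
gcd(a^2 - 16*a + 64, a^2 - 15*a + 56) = a - 8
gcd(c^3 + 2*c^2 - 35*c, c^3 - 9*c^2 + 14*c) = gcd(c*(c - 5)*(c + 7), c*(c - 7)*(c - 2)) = c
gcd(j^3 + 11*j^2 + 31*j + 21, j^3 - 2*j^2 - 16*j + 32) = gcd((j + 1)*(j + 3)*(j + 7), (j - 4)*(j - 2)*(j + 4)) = 1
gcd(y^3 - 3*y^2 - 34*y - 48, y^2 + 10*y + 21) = y + 3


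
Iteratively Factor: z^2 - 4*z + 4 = (z - 2)*(z - 2)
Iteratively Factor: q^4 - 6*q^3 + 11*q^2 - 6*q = (q - 2)*(q^3 - 4*q^2 + 3*q) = q*(q - 2)*(q^2 - 4*q + 3) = q*(q - 3)*(q - 2)*(q - 1)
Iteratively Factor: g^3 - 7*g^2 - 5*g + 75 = (g - 5)*(g^2 - 2*g - 15) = (g - 5)^2*(g + 3)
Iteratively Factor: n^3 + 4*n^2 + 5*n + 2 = (n + 1)*(n^2 + 3*n + 2) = (n + 1)*(n + 2)*(n + 1)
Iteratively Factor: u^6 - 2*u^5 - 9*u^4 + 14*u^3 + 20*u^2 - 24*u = (u - 1)*(u^5 - u^4 - 10*u^3 + 4*u^2 + 24*u) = u*(u - 1)*(u^4 - u^3 - 10*u^2 + 4*u + 24) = u*(u - 2)*(u - 1)*(u^3 + u^2 - 8*u - 12) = u*(u - 2)*(u - 1)*(u + 2)*(u^2 - u - 6) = u*(u - 2)*(u - 1)*(u + 2)^2*(u - 3)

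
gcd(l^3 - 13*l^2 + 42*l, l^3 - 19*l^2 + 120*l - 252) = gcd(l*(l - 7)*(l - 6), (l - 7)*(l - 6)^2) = l^2 - 13*l + 42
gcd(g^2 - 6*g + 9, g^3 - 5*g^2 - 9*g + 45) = g - 3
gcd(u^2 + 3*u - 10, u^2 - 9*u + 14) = u - 2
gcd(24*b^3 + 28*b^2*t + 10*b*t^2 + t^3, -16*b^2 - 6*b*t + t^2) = 2*b + t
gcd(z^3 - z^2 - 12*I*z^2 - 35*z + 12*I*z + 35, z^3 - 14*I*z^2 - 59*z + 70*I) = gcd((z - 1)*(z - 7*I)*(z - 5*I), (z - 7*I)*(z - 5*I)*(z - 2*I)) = z^2 - 12*I*z - 35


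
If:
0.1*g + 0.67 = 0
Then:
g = -6.70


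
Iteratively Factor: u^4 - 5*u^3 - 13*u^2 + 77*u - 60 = (u + 4)*(u^3 - 9*u^2 + 23*u - 15) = (u - 1)*(u + 4)*(u^2 - 8*u + 15) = (u - 5)*(u - 1)*(u + 4)*(u - 3)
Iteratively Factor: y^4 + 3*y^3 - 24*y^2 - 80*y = (y - 5)*(y^3 + 8*y^2 + 16*y) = (y - 5)*(y + 4)*(y^2 + 4*y) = y*(y - 5)*(y + 4)*(y + 4)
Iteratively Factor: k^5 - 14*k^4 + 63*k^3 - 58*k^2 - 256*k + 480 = (k - 3)*(k^4 - 11*k^3 + 30*k^2 + 32*k - 160) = (k - 4)*(k - 3)*(k^3 - 7*k^2 + 2*k + 40) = (k - 5)*(k - 4)*(k - 3)*(k^2 - 2*k - 8) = (k - 5)*(k - 4)^2*(k - 3)*(k + 2)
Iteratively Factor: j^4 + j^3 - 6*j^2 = (j + 3)*(j^3 - 2*j^2) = j*(j + 3)*(j^2 - 2*j) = j^2*(j + 3)*(j - 2)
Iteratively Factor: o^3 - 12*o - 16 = (o - 4)*(o^2 + 4*o + 4) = (o - 4)*(o + 2)*(o + 2)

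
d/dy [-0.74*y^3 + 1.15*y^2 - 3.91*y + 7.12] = -2.22*y^2 + 2.3*y - 3.91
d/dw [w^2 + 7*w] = 2*w + 7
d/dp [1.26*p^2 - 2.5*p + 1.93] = 2.52*p - 2.5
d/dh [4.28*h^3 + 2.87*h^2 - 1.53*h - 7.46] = 12.84*h^2 + 5.74*h - 1.53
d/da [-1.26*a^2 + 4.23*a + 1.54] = 4.23 - 2.52*a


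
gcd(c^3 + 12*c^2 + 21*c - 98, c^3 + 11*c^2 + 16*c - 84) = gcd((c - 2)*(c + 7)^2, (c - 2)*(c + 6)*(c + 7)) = c^2 + 5*c - 14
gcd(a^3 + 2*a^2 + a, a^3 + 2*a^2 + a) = a^3 + 2*a^2 + a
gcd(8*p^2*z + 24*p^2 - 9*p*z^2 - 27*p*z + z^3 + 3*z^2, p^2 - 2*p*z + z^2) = -p + z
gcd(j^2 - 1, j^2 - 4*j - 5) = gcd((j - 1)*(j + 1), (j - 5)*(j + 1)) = j + 1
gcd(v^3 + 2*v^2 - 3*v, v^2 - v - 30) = 1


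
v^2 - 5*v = v*(v - 5)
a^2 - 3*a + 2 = (a - 2)*(a - 1)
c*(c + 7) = c^2 + 7*c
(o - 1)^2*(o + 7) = o^3 + 5*o^2 - 13*o + 7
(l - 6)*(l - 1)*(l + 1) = l^3 - 6*l^2 - l + 6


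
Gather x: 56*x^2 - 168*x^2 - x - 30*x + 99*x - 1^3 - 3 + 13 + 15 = -112*x^2 + 68*x + 24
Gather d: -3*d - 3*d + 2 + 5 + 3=10 - 6*d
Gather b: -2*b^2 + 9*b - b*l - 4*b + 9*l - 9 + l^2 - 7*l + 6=-2*b^2 + b*(5 - l) + l^2 + 2*l - 3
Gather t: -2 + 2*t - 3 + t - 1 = 3*t - 6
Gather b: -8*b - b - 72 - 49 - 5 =-9*b - 126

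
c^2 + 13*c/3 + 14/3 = (c + 2)*(c + 7/3)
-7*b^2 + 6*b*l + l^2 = (-b + l)*(7*b + l)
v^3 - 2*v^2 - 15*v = v*(v - 5)*(v + 3)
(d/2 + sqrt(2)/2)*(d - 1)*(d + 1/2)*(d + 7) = d^4/2 + sqrt(2)*d^3/2 + 13*d^3/4 - 2*d^2 + 13*sqrt(2)*d^2/4 - 2*sqrt(2)*d - 7*d/4 - 7*sqrt(2)/4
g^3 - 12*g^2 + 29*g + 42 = (g - 7)*(g - 6)*(g + 1)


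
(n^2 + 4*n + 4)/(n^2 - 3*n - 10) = (n + 2)/(n - 5)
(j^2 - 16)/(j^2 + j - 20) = (j + 4)/(j + 5)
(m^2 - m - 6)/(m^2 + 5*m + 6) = (m - 3)/(m + 3)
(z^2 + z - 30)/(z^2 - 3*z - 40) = (-z^2 - z + 30)/(-z^2 + 3*z + 40)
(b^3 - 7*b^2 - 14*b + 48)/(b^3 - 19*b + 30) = (b^2 - 5*b - 24)/(b^2 + 2*b - 15)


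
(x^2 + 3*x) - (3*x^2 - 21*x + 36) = -2*x^2 + 24*x - 36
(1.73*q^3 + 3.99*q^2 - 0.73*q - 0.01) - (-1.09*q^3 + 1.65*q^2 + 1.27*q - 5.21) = 2.82*q^3 + 2.34*q^2 - 2.0*q + 5.2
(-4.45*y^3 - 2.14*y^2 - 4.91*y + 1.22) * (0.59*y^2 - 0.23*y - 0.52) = -2.6255*y^5 - 0.2391*y^4 - 0.0906999999999999*y^3 + 2.9619*y^2 + 2.2726*y - 0.6344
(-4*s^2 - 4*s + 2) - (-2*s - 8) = -4*s^2 - 2*s + 10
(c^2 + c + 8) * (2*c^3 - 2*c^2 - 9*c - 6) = 2*c^5 + 5*c^3 - 31*c^2 - 78*c - 48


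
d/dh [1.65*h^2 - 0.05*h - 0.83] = 3.3*h - 0.05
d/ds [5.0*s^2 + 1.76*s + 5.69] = 10.0*s + 1.76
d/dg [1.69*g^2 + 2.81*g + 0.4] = 3.38*g + 2.81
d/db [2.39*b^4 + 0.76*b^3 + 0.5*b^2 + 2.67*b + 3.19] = 9.56*b^3 + 2.28*b^2 + 1.0*b + 2.67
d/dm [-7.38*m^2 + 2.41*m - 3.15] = 2.41 - 14.76*m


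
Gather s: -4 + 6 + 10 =12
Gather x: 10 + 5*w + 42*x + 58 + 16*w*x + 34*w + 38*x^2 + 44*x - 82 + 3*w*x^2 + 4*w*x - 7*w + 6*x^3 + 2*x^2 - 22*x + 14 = 32*w + 6*x^3 + x^2*(3*w + 40) + x*(20*w + 64)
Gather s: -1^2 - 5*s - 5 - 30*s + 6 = -35*s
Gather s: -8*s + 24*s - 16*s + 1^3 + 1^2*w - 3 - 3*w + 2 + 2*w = 0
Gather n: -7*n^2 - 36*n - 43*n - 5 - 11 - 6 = -7*n^2 - 79*n - 22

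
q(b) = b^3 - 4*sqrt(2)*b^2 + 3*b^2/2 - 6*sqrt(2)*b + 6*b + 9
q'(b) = 3*b^2 - 8*sqrt(2)*b + 3*b - 6*sqrt(2) + 6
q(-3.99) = -110.78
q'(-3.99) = 78.45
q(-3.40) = -69.91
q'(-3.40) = 60.46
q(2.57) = -7.87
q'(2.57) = -4.04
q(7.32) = 160.30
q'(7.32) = 97.41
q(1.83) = -3.34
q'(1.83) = -7.65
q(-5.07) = -215.57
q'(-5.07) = 116.78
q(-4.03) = -113.95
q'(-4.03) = 79.74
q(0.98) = 3.51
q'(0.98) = -7.75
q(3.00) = -8.87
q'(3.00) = -0.43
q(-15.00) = -4264.01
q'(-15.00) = 797.22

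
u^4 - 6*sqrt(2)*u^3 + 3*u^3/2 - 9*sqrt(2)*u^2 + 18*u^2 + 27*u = u*(u + 3/2)*(u - 3*sqrt(2))^2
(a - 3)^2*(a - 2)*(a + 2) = a^4 - 6*a^3 + 5*a^2 + 24*a - 36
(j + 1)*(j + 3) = j^2 + 4*j + 3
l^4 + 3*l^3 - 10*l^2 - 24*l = l*(l - 3)*(l + 2)*(l + 4)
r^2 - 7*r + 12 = (r - 4)*(r - 3)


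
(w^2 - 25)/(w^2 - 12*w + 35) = (w + 5)/(w - 7)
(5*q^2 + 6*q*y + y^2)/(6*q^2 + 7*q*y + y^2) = (5*q + y)/(6*q + y)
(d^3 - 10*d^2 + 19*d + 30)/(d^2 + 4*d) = (d^3 - 10*d^2 + 19*d + 30)/(d*(d + 4))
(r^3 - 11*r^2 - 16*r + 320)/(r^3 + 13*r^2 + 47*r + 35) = (r^2 - 16*r + 64)/(r^2 + 8*r + 7)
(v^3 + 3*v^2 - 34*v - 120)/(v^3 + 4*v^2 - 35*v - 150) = (v + 4)/(v + 5)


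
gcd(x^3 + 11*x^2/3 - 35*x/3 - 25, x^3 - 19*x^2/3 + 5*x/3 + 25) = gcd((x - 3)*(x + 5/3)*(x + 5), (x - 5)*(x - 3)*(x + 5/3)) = x^2 - 4*x/3 - 5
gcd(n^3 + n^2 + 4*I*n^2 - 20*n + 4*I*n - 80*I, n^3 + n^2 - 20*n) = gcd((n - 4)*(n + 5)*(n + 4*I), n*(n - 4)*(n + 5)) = n^2 + n - 20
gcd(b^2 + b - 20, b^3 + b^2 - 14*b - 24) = b - 4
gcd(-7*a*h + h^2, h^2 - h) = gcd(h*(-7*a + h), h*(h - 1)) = h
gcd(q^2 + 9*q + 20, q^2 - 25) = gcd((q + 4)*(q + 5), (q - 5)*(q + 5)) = q + 5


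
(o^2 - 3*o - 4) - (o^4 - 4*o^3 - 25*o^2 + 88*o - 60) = -o^4 + 4*o^3 + 26*o^2 - 91*o + 56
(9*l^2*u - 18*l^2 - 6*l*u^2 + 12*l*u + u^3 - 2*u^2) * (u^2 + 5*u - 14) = 9*l^2*u^3 + 27*l^2*u^2 - 216*l^2*u + 252*l^2 - 6*l*u^4 - 18*l*u^3 + 144*l*u^2 - 168*l*u + u^5 + 3*u^4 - 24*u^3 + 28*u^2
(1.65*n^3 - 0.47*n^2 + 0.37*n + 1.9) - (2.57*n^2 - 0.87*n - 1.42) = 1.65*n^3 - 3.04*n^2 + 1.24*n + 3.32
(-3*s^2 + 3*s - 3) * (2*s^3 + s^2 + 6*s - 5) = -6*s^5 + 3*s^4 - 21*s^3 + 30*s^2 - 33*s + 15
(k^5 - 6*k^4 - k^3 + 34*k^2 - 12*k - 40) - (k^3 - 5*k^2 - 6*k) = k^5 - 6*k^4 - 2*k^3 + 39*k^2 - 6*k - 40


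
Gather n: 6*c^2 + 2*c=6*c^2 + 2*c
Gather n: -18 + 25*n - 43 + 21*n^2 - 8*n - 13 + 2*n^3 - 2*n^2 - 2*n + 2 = 2*n^3 + 19*n^2 + 15*n - 72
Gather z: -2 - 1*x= -x - 2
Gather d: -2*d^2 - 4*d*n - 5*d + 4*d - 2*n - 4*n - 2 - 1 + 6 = -2*d^2 + d*(-4*n - 1) - 6*n + 3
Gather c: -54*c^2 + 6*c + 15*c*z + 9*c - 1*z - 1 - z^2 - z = -54*c^2 + c*(15*z + 15) - z^2 - 2*z - 1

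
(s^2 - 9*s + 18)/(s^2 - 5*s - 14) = (-s^2 + 9*s - 18)/(-s^2 + 5*s + 14)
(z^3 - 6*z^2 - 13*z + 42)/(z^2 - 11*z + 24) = (z^3 - 6*z^2 - 13*z + 42)/(z^2 - 11*z + 24)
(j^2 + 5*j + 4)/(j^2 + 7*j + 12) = (j + 1)/(j + 3)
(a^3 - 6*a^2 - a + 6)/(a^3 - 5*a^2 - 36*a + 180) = (a^2 - 1)/(a^2 + a - 30)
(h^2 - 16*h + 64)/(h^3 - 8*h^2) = (h - 8)/h^2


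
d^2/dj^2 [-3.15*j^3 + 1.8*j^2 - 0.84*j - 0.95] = 3.6 - 18.9*j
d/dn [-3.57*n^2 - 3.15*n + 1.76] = -7.14*n - 3.15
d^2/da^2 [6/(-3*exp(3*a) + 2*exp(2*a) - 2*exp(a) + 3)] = 6*(-2*(9*exp(2*a) - 4*exp(a) + 2)^2*exp(a) + (27*exp(2*a) - 8*exp(a) + 2)*(3*exp(3*a) - 2*exp(2*a) + 2*exp(a) - 3))*exp(a)/(3*exp(3*a) - 2*exp(2*a) + 2*exp(a) - 3)^3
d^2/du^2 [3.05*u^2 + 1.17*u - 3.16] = 6.10000000000000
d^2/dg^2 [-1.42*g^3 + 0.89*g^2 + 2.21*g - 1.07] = 1.78 - 8.52*g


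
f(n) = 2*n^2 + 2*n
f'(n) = 4*n + 2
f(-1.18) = 0.42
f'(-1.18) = -2.72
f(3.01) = 24.14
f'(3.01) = 14.04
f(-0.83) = -0.28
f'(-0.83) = -1.32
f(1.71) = 9.27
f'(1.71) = 8.84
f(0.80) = 2.88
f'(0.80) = 5.20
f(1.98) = 11.80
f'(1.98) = 9.92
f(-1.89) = 3.36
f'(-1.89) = -5.56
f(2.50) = 17.50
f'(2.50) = 12.00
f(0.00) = 0.00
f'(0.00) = 2.00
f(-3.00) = 12.00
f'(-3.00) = -10.00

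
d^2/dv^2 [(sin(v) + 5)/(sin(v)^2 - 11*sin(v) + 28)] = (-sin(v)^5 - 31*sin(v)^4 + 335*sin(v)^3 - 323*sin(v)^2 - 2822*sin(v) + 1546)/(sin(v)^2 - 11*sin(v) + 28)^3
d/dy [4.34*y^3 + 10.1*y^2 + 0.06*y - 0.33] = 13.02*y^2 + 20.2*y + 0.06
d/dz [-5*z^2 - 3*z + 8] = -10*z - 3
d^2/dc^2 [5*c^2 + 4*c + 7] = 10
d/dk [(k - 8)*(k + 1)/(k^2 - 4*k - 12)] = (3*k^2 - 8*k + 52)/(k^4 - 8*k^3 - 8*k^2 + 96*k + 144)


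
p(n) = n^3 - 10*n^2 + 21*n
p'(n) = 3*n^2 - 20*n + 21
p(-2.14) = -100.54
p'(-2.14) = 77.54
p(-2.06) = -94.44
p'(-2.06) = 74.93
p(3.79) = -9.61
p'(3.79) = -11.71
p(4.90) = -19.55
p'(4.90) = -4.97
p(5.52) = -20.59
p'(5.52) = 2.01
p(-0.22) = -5.11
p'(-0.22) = 25.55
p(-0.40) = -10.06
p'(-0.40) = 29.48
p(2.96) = 0.48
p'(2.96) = -11.92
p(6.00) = -18.00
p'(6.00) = 9.00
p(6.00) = -18.00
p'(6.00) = 9.00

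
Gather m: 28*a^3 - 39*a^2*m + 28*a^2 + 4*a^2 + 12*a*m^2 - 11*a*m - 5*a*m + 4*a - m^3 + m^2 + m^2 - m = 28*a^3 + 32*a^2 + 4*a - m^3 + m^2*(12*a + 2) + m*(-39*a^2 - 16*a - 1)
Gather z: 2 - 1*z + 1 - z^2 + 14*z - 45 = -z^2 + 13*z - 42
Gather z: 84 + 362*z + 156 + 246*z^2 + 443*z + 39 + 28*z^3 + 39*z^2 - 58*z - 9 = 28*z^3 + 285*z^2 + 747*z + 270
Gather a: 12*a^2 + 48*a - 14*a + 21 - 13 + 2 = 12*a^2 + 34*a + 10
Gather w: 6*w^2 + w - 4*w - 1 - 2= 6*w^2 - 3*w - 3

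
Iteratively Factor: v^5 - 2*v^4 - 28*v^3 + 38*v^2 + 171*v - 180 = (v + 4)*(v^4 - 6*v^3 - 4*v^2 + 54*v - 45) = (v - 5)*(v + 4)*(v^3 - v^2 - 9*v + 9) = (v - 5)*(v + 3)*(v + 4)*(v^2 - 4*v + 3) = (v - 5)*(v - 3)*(v + 3)*(v + 4)*(v - 1)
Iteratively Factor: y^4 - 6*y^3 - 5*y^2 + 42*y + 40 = (y + 2)*(y^3 - 8*y^2 + 11*y + 20) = (y - 4)*(y + 2)*(y^2 - 4*y - 5) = (y - 4)*(y + 1)*(y + 2)*(y - 5)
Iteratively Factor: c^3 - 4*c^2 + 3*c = (c - 1)*(c^2 - 3*c) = (c - 3)*(c - 1)*(c)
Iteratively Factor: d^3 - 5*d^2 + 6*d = (d)*(d^2 - 5*d + 6) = d*(d - 2)*(d - 3)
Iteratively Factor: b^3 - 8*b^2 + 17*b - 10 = (b - 1)*(b^2 - 7*b + 10) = (b - 5)*(b - 1)*(b - 2)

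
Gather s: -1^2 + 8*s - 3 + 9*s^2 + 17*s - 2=9*s^2 + 25*s - 6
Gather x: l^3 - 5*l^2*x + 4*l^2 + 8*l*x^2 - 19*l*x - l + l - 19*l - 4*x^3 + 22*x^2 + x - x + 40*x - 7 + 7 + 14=l^3 + 4*l^2 - 19*l - 4*x^3 + x^2*(8*l + 22) + x*(-5*l^2 - 19*l + 40) + 14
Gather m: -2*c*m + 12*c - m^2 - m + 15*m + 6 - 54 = 12*c - m^2 + m*(14 - 2*c) - 48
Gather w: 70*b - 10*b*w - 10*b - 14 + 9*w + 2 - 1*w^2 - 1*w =60*b - w^2 + w*(8 - 10*b) - 12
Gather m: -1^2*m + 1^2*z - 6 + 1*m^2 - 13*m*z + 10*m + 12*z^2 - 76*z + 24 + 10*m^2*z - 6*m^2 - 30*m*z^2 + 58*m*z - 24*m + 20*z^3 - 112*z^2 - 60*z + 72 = m^2*(10*z - 5) + m*(-30*z^2 + 45*z - 15) + 20*z^3 - 100*z^2 - 135*z + 90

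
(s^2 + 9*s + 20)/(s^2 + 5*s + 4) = (s + 5)/(s + 1)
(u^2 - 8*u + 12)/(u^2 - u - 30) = (u - 2)/(u + 5)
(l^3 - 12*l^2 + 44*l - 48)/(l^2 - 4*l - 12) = (l^2 - 6*l + 8)/(l + 2)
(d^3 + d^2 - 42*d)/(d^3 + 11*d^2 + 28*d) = (d - 6)/(d + 4)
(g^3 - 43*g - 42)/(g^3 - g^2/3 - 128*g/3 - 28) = 3*(g + 1)/(3*g + 2)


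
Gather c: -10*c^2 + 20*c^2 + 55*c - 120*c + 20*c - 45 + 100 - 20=10*c^2 - 45*c + 35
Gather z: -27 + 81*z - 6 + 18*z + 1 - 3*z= 96*z - 32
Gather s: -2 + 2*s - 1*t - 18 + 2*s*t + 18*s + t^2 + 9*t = s*(2*t + 20) + t^2 + 8*t - 20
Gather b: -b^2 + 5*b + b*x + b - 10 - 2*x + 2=-b^2 + b*(x + 6) - 2*x - 8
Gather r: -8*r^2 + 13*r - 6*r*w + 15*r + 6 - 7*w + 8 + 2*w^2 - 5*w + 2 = -8*r^2 + r*(28 - 6*w) + 2*w^2 - 12*w + 16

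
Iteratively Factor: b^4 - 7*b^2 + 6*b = (b - 2)*(b^3 + 2*b^2 - 3*b) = b*(b - 2)*(b^2 + 2*b - 3) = b*(b - 2)*(b - 1)*(b + 3)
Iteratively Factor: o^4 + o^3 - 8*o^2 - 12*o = (o)*(o^3 + o^2 - 8*o - 12) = o*(o + 2)*(o^2 - o - 6) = o*(o - 3)*(o + 2)*(o + 2)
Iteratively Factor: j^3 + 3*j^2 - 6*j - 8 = (j + 1)*(j^2 + 2*j - 8) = (j - 2)*(j + 1)*(j + 4)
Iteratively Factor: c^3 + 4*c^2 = (c + 4)*(c^2) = c*(c + 4)*(c)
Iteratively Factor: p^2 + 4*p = (p + 4)*(p)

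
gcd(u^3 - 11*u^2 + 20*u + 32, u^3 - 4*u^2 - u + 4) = u^2 - 3*u - 4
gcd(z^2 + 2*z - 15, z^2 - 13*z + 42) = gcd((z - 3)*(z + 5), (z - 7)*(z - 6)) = 1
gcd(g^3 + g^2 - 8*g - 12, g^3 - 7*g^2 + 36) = g^2 - g - 6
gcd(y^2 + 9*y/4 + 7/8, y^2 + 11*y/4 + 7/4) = y + 7/4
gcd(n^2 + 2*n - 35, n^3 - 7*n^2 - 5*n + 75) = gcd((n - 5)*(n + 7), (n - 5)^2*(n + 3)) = n - 5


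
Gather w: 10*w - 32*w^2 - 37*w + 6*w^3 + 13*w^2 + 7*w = 6*w^3 - 19*w^2 - 20*w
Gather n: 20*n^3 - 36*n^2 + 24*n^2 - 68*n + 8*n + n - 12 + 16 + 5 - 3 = 20*n^3 - 12*n^2 - 59*n + 6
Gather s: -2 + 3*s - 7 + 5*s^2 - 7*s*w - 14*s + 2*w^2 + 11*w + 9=5*s^2 + s*(-7*w - 11) + 2*w^2 + 11*w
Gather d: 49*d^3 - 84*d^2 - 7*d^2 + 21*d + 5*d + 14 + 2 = 49*d^3 - 91*d^2 + 26*d + 16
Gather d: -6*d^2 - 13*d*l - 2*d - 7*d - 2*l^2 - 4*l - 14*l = -6*d^2 + d*(-13*l - 9) - 2*l^2 - 18*l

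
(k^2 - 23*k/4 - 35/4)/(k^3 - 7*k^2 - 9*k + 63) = (k + 5/4)/(k^2 - 9)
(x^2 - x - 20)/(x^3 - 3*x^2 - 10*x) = (x + 4)/(x*(x + 2))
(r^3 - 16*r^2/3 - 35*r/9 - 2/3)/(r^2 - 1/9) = (3*r^2 - 17*r - 6)/(3*r - 1)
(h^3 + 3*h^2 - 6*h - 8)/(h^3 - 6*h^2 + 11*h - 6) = (h^2 + 5*h + 4)/(h^2 - 4*h + 3)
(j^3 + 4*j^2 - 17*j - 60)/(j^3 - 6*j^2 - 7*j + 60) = (j + 5)/(j - 5)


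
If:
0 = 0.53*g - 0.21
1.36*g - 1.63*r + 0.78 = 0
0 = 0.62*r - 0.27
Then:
No Solution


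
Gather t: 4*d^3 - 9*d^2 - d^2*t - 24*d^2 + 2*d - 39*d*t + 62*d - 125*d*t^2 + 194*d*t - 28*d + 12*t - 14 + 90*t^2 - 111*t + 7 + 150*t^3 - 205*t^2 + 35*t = 4*d^3 - 33*d^2 + 36*d + 150*t^3 + t^2*(-125*d - 115) + t*(-d^2 + 155*d - 64) - 7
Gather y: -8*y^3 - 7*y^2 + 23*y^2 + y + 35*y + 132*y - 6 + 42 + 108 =-8*y^3 + 16*y^2 + 168*y + 144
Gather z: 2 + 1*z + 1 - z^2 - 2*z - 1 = -z^2 - z + 2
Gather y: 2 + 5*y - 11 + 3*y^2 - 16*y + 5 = 3*y^2 - 11*y - 4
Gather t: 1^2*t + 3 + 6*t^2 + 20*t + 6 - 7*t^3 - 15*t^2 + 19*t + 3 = -7*t^3 - 9*t^2 + 40*t + 12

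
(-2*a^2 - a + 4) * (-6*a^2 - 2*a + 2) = 12*a^4 + 10*a^3 - 26*a^2 - 10*a + 8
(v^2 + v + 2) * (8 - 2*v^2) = -2*v^4 - 2*v^3 + 4*v^2 + 8*v + 16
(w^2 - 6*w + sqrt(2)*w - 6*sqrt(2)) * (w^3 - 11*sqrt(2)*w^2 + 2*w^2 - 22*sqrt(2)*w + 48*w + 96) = w^5 - 10*sqrt(2)*w^4 - 4*w^4 + 14*w^3 + 40*sqrt(2)*w^3 - 104*w^2 + 168*sqrt(2)*w^2 - 312*w - 192*sqrt(2)*w - 576*sqrt(2)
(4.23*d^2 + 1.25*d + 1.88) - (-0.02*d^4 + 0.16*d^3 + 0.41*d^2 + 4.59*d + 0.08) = 0.02*d^4 - 0.16*d^3 + 3.82*d^2 - 3.34*d + 1.8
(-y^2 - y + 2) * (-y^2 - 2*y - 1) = y^4 + 3*y^3 + y^2 - 3*y - 2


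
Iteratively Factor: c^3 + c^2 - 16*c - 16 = (c - 4)*(c^2 + 5*c + 4) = (c - 4)*(c + 1)*(c + 4)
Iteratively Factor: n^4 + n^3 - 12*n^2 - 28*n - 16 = (n + 2)*(n^3 - n^2 - 10*n - 8) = (n + 2)^2*(n^2 - 3*n - 4) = (n - 4)*(n + 2)^2*(n + 1)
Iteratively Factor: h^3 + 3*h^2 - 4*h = (h - 1)*(h^2 + 4*h) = (h - 1)*(h + 4)*(h)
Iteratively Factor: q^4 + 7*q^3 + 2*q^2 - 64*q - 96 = (q - 3)*(q^3 + 10*q^2 + 32*q + 32) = (q - 3)*(q + 2)*(q^2 + 8*q + 16) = (q - 3)*(q + 2)*(q + 4)*(q + 4)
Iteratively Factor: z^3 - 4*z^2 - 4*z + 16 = (z - 2)*(z^2 - 2*z - 8) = (z - 2)*(z + 2)*(z - 4)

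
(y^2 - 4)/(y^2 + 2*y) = (y - 2)/y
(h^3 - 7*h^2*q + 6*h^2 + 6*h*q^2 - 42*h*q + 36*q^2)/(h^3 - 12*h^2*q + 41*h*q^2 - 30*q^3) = (-h - 6)/(-h + 5*q)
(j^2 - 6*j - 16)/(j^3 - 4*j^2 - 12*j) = (j - 8)/(j*(j - 6))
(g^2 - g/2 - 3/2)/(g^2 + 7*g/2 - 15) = (2*g^2 - g - 3)/(2*g^2 + 7*g - 30)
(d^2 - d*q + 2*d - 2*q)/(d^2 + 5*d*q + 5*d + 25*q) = (d^2 - d*q + 2*d - 2*q)/(d^2 + 5*d*q + 5*d + 25*q)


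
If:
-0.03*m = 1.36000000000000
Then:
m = -45.33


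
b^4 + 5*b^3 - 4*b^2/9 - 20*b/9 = b*(b - 2/3)*(b + 2/3)*(b + 5)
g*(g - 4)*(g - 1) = g^3 - 5*g^2 + 4*g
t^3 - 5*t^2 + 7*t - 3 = (t - 3)*(t - 1)^2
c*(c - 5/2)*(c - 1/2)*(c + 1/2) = c^4 - 5*c^3/2 - c^2/4 + 5*c/8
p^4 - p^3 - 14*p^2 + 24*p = p*(p - 3)*(p - 2)*(p + 4)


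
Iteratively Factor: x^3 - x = (x)*(x^2 - 1) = x*(x + 1)*(x - 1)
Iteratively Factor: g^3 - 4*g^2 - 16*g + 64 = (g - 4)*(g^2 - 16) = (g - 4)^2*(g + 4)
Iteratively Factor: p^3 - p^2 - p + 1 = (p + 1)*(p^2 - 2*p + 1) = (p - 1)*(p + 1)*(p - 1)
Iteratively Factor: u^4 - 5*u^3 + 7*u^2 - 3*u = (u - 1)*(u^3 - 4*u^2 + 3*u) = (u - 3)*(u - 1)*(u^2 - u) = (u - 3)*(u - 1)^2*(u)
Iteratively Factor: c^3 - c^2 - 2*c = (c - 2)*(c^2 + c) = c*(c - 2)*(c + 1)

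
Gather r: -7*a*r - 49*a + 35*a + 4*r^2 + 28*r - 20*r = -14*a + 4*r^2 + r*(8 - 7*a)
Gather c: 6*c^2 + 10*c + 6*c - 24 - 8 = 6*c^2 + 16*c - 32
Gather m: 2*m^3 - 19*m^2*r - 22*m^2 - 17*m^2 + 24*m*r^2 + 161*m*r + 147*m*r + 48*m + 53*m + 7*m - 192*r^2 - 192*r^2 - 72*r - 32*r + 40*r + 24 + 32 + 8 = 2*m^3 + m^2*(-19*r - 39) + m*(24*r^2 + 308*r + 108) - 384*r^2 - 64*r + 64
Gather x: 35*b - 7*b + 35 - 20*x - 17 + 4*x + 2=28*b - 16*x + 20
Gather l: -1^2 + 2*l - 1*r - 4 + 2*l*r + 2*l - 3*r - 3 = l*(2*r + 4) - 4*r - 8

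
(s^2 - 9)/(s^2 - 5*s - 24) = (s - 3)/(s - 8)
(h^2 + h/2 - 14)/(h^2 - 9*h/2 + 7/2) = (h + 4)/(h - 1)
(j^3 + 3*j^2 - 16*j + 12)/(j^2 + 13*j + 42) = (j^2 - 3*j + 2)/(j + 7)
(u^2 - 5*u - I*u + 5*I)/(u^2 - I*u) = (u - 5)/u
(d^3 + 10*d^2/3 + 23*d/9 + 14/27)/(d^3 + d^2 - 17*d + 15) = (27*d^3 + 90*d^2 + 69*d + 14)/(27*(d^3 + d^2 - 17*d + 15))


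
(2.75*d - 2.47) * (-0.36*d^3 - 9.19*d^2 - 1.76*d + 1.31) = -0.99*d^4 - 24.3833*d^3 + 17.8593*d^2 + 7.9497*d - 3.2357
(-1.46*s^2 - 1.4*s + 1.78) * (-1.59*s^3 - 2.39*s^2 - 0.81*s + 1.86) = 2.3214*s^5 + 5.7154*s^4 + 1.6984*s^3 - 5.8358*s^2 - 4.0458*s + 3.3108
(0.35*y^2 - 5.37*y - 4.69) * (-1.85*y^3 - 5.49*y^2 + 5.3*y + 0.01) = -0.6475*y^5 + 8.013*y^4 + 40.0128*y^3 - 2.7094*y^2 - 24.9107*y - 0.0469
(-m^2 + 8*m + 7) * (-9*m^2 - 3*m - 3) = 9*m^4 - 69*m^3 - 84*m^2 - 45*m - 21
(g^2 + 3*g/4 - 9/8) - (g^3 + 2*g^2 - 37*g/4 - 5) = -g^3 - g^2 + 10*g + 31/8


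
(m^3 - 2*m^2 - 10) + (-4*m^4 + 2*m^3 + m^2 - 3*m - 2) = -4*m^4 + 3*m^3 - m^2 - 3*m - 12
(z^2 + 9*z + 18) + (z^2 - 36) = 2*z^2 + 9*z - 18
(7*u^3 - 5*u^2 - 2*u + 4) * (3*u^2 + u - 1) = 21*u^5 - 8*u^4 - 18*u^3 + 15*u^2 + 6*u - 4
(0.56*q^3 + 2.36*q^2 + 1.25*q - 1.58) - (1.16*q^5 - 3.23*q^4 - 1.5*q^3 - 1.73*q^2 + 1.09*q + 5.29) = -1.16*q^5 + 3.23*q^4 + 2.06*q^3 + 4.09*q^2 + 0.16*q - 6.87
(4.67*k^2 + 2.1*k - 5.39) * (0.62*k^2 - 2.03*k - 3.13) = 2.8954*k^4 - 8.1781*k^3 - 22.2219*k^2 + 4.3687*k + 16.8707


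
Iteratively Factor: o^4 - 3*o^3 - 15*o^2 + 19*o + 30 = (o - 2)*(o^3 - o^2 - 17*o - 15) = (o - 5)*(o - 2)*(o^2 + 4*o + 3) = (o - 5)*(o - 2)*(o + 3)*(o + 1)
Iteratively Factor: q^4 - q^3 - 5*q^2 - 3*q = (q + 1)*(q^3 - 2*q^2 - 3*q) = (q + 1)^2*(q^2 - 3*q) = q*(q + 1)^2*(q - 3)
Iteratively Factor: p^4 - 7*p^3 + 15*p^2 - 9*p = (p - 3)*(p^3 - 4*p^2 + 3*p) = (p - 3)^2*(p^2 - p) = p*(p - 3)^2*(p - 1)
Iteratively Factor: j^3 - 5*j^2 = (j - 5)*(j^2) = j*(j - 5)*(j)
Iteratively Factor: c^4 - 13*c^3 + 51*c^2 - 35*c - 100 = (c - 4)*(c^3 - 9*c^2 + 15*c + 25) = (c - 5)*(c - 4)*(c^2 - 4*c - 5) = (c - 5)*(c - 4)*(c + 1)*(c - 5)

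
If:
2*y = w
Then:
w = 2*y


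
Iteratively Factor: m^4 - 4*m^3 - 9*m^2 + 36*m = (m - 4)*(m^3 - 9*m) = m*(m - 4)*(m^2 - 9) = m*(m - 4)*(m + 3)*(m - 3)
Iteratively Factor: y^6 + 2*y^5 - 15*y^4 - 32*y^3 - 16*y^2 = (y - 4)*(y^5 + 6*y^4 + 9*y^3 + 4*y^2) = (y - 4)*(y + 4)*(y^4 + 2*y^3 + y^2) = (y - 4)*(y + 1)*(y + 4)*(y^3 + y^2) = (y - 4)*(y + 1)^2*(y + 4)*(y^2) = y*(y - 4)*(y + 1)^2*(y + 4)*(y)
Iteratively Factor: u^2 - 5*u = (u - 5)*(u)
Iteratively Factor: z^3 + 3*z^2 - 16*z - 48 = (z - 4)*(z^2 + 7*z + 12) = (z - 4)*(z + 4)*(z + 3)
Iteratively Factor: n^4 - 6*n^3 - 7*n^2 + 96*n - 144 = (n - 4)*(n^3 - 2*n^2 - 15*n + 36) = (n - 4)*(n + 4)*(n^2 - 6*n + 9) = (n - 4)*(n - 3)*(n + 4)*(n - 3)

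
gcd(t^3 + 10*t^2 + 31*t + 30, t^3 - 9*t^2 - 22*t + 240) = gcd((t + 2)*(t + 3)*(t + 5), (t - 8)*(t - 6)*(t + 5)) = t + 5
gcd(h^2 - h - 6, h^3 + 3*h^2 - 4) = h + 2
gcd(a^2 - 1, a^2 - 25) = 1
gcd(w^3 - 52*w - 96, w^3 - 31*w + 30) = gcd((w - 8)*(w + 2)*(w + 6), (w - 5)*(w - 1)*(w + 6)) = w + 6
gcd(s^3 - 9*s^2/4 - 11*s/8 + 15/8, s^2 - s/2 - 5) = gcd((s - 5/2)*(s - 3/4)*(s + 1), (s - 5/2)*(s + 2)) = s - 5/2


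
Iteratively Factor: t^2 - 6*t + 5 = (t - 1)*(t - 5)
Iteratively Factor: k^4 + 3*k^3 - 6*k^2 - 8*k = (k - 2)*(k^3 + 5*k^2 + 4*k) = (k - 2)*(k + 1)*(k^2 + 4*k) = k*(k - 2)*(k + 1)*(k + 4)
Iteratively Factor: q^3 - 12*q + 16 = (q - 2)*(q^2 + 2*q - 8) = (q - 2)*(q + 4)*(q - 2)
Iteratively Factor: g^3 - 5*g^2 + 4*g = (g - 1)*(g^2 - 4*g) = (g - 4)*(g - 1)*(g)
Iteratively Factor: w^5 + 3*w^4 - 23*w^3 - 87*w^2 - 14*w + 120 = (w - 5)*(w^4 + 8*w^3 + 17*w^2 - 2*w - 24) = (w - 5)*(w + 4)*(w^3 + 4*w^2 + w - 6) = (w - 5)*(w + 2)*(w + 4)*(w^2 + 2*w - 3) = (w - 5)*(w + 2)*(w + 3)*(w + 4)*(w - 1)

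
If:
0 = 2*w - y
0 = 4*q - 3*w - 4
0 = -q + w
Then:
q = 4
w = 4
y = 8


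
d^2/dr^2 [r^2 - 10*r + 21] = 2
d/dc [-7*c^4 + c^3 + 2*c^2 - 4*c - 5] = -28*c^3 + 3*c^2 + 4*c - 4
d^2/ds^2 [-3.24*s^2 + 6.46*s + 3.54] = -6.48000000000000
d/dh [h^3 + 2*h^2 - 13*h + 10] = 3*h^2 + 4*h - 13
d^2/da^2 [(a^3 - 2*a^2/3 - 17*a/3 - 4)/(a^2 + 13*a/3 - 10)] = 36*(39*a^3 - 243*a^2 + 117*a - 641)/(27*a^6 + 351*a^5 + 711*a^4 - 4823*a^3 - 7110*a^2 + 35100*a - 27000)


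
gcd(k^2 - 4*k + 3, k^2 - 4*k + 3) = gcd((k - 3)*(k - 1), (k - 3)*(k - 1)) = k^2 - 4*k + 3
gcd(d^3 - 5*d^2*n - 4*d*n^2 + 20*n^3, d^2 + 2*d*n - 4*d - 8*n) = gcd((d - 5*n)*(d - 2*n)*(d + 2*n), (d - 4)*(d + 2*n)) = d + 2*n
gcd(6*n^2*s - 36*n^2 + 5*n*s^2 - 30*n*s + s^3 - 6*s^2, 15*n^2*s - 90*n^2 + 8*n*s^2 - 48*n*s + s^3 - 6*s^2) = 3*n*s - 18*n + s^2 - 6*s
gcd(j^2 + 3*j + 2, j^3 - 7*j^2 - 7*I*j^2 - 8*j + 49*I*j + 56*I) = j + 1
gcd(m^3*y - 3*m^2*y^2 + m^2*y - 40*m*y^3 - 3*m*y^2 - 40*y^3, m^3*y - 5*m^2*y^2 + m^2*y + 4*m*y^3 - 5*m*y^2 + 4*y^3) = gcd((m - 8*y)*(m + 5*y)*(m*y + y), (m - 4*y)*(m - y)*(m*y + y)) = m*y + y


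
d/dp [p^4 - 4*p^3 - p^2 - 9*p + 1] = 4*p^3 - 12*p^2 - 2*p - 9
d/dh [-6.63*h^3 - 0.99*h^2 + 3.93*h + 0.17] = -19.89*h^2 - 1.98*h + 3.93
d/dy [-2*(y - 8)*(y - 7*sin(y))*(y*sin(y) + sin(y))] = 2*(8 - y)*(y - 7*sin(y))*(y*cos(y) + sqrt(2)*sin(y + pi/4)) + 2*(y - 8)*(y + 1)*(7*cos(y) - 1)*sin(y) - 2*(y + 1)*(y - 7*sin(y))*sin(y)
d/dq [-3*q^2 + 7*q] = 7 - 6*q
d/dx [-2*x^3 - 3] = -6*x^2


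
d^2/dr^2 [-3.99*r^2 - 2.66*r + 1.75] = -7.98000000000000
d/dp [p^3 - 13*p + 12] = 3*p^2 - 13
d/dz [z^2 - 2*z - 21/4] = 2*z - 2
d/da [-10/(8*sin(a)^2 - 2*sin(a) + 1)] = 20*(8*sin(a) - 1)*cos(a)/(8*sin(a)^2 - 2*sin(a) + 1)^2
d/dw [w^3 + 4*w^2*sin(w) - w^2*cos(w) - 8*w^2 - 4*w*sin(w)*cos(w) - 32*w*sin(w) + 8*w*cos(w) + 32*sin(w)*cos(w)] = w^2*sin(w) + 4*w^2*cos(w) + 3*w^2 - 34*w*cos(w) - 4*w*cos(2*w) - 16*w - 32*sin(w) - 2*sin(2*w) + 8*cos(w) + 32*cos(2*w)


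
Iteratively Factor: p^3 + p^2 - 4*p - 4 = (p - 2)*(p^2 + 3*p + 2) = (p - 2)*(p + 2)*(p + 1)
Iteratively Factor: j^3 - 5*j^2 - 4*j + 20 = (j + 2)*(j^2 - 7*j + 10) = (j - 5)*(j + 2)*(j - 2)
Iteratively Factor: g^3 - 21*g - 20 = (g - 5)*(g^2 + 5*g + 4) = (g - 5)*(g + 4)*(g + 1)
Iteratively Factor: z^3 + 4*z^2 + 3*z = (z)*(z^2 + 4*z + 3) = z*(z + 1)*(z + 3)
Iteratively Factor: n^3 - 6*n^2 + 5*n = (n - 1)*(n^2 - 5*n) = (n - 5)*(n - 1)*(n)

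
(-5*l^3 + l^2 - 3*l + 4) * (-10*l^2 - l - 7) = 50*l^5 - 5*l^4 + 64*l^3 - 44*l^2 + 17*l - 28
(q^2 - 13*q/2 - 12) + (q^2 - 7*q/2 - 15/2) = 2*q^2 - 10*q - 39/2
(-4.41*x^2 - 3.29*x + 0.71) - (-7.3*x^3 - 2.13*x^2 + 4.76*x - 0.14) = 7.3*x^3 - 2.28*x^2 - 8.05*x + 0.85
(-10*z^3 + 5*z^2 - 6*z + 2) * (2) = -20*z^3 + 10*z^2 - 12*z + 4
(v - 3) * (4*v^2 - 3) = 4*v^3 - 12*v^2 - 3*v + 9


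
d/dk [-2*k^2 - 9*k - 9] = -4*k - 9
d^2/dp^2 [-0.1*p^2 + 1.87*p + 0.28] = -0.200000000000000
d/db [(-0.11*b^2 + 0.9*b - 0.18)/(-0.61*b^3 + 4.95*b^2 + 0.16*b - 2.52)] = (-0.0671*b^4 + 1.098*b^3 - 4.802*b^2 + 2.3364*b - 2.2392)/(0.3721*b^6 - 6.039*b^5 + 24.3073*b^4 + 4.6584*b^3 - 24.9224*b^2 - 0.8064*b + 6.3504)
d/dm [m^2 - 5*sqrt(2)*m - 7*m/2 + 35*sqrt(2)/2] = 2*m - 5*sqrt(2) - 7/2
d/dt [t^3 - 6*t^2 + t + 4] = 3*t^2 - 12*t + 1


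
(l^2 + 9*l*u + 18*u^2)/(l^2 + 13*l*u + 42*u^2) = (l + 3*u)/(l + 7*u)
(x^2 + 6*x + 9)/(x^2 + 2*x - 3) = (x + 3)/(x - 1)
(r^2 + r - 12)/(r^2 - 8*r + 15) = (r + 4)/(r - 5)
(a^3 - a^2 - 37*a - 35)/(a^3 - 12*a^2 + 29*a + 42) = (a + 5)/(a - 6)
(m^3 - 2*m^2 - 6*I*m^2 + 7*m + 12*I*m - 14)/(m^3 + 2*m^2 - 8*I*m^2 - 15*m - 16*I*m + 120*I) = (m^3 + m^2*(-2 - 6*I) + m*(7 + 12*I) - 14)/(m^3 + m^2*(2 - 8*I) + m*(-15 - 16*I) + 120*I)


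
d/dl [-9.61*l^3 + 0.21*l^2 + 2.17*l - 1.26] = -28.83*l^2 + 0.42*l + 2.17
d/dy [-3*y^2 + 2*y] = 2 - 6*y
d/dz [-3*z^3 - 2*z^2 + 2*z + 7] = -9*z^2 - 4*z + 2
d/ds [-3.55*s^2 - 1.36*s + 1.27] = -7.1*s - 1.36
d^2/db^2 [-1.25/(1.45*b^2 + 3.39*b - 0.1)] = (5.25625*b^2 + 12.28875*b - 1.25*(2.9*b + 3.39)*(5.8*b + 6.78) - 0.3625)/(1.45*b^2 + 3.39*b - 0.1)^3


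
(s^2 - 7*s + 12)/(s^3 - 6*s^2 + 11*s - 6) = (s - 4)/(s^2 - 3*s + 2)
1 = 1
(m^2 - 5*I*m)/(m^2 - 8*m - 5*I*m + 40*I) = m/(m - 8)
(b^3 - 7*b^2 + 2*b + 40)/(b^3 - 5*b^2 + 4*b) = (b^2 - 3*b - 10)/(b*(b - 1))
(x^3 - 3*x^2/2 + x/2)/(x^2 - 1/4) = 2*x*(x - 1)/(2*x + 1)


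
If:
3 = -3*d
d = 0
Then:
No Solution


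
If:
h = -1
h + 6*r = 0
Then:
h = -1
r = 1/6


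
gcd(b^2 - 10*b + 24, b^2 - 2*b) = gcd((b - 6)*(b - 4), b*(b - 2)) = 1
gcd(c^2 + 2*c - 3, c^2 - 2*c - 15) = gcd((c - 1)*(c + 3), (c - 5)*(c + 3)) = c + 3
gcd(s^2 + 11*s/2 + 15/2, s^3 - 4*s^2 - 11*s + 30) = s + 3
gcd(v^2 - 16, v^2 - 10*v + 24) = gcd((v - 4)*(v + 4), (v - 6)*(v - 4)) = v - 4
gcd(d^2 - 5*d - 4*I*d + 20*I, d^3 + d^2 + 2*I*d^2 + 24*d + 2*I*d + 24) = d - 4*I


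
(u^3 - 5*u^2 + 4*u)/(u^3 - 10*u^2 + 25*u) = (u^2 - 5*u + 4)/(u^2 - 10*u + 25)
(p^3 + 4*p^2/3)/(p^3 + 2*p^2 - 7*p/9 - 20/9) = 3*p^2/(3*p^2 + 2*p - 5)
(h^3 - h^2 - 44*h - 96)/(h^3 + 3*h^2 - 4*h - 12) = (h^2 - 4*h - 32)/(h^2 - 4)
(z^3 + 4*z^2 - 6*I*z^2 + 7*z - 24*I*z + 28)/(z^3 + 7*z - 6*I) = (z^3 + z^2*(4 - 6*I) + z*(7 - 24*I) + 28)/(z^3 + 7*z - 6*I)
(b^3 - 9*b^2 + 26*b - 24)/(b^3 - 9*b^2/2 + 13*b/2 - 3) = 2*(b^2 - 7*b + 12)/(2*b^2 - 5*b + 3)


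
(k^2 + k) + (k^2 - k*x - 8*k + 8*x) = 2*k^2 - k*x - 7*k + 8*x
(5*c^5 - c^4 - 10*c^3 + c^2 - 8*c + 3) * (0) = 0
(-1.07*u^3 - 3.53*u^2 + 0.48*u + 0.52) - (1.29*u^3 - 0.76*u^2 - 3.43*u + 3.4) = -2.36*u^3 - 2.77*u^2 + 3.91*u - 2.88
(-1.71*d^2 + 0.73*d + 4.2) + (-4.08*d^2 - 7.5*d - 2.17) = -5.79*d^2 - 6.77*d + 2.03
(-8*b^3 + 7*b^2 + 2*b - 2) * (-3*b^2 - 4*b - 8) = 24*b^5 + 11*b^4 + 30*b^3 - 58*b^2 - 8*b + 16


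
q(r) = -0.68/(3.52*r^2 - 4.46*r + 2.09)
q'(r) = -0.68*(4.46 - 7.04*r)/(3.52*r^2 - 4.46*r + 2.09)^2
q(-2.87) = -0.02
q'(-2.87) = -0.01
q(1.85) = -0.12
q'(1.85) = 0.17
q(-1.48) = -0.04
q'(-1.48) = -0.04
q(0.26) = -0.58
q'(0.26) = -1.31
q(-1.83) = -0.03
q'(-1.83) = -0.02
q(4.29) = -0.01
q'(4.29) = 0.01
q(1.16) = -0.41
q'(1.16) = 0.92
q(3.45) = -0.02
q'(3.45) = 0.02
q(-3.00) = -0.01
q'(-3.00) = -0.01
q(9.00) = -0.00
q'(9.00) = 0.00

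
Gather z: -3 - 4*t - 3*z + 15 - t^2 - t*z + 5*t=-t^2 + t + z*(-t - 3) + 12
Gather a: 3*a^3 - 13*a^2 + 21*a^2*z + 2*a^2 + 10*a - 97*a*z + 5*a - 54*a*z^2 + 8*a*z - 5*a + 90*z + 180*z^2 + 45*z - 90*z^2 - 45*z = 3*a^3 + a^2*(21*z - 11) + a*(-54*z^2 - 89*z + 10) + 90*z^2 + 90*z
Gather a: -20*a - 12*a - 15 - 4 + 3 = -32*a - 16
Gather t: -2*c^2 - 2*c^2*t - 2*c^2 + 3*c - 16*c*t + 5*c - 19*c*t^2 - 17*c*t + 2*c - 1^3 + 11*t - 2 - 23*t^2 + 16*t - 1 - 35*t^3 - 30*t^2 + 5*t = -4*c^2 + 10*c - 35*t^3 + t^2*(-19*c - 53) + t*(-2*c^2 - 33*c + 32) - 4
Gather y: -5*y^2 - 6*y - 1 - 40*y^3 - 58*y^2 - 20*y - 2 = -40*y^3 - 63*y^2 - 26*y - 3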